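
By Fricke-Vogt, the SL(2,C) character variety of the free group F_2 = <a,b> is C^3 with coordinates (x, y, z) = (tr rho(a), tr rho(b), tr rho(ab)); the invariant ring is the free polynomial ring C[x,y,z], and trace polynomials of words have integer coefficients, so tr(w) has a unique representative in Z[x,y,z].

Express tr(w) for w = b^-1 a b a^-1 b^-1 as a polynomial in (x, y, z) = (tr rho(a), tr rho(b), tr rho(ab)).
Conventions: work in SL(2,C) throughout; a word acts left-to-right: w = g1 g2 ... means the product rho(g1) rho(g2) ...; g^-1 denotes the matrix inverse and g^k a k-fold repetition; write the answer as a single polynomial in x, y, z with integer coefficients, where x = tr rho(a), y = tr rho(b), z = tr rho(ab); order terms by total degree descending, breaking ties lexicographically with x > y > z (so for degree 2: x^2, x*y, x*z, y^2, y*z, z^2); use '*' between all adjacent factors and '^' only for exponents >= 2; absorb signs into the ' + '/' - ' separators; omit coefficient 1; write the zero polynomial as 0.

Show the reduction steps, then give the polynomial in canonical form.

-x*y^2*z + x^2*y + y^3 + y*z^2 - 3*y

and trace(b a b) = trace(b)*trace(a b) - trace(a) = y*z - x
trace(b a b a) = trace(a b)*trace(a b) - trace(1) = z^2 - 2
trace(a b a^-1 b) = trace(b a b)*trace(a) - trace(b a b a) = x*y*z - x^2 - z^2 + 2
trace(b^-1 a b a^-1) = trace(a b a^-1)*trace(b) - trace(a b a^-1 b) = -x*y*z + x^2 + y^2 + z^2 - 2
trace(b^-1 a b a^-1 b^-1) = trace(b^-1 a b a^-1)*trace(b) - trace(b^-1 a b a^-1 b) = -x*y^2*z + x^2*y + y^3 + y*z^2 - 3*y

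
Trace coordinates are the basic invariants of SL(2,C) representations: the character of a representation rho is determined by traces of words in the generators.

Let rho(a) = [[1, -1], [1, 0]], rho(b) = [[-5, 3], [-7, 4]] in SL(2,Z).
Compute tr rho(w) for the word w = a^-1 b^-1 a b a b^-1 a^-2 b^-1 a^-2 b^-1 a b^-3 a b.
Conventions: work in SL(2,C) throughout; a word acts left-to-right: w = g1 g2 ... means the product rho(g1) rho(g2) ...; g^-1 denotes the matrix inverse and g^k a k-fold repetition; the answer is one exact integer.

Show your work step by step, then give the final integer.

rho(a^-1) = [[0, 1], [-1, 1]]
... * rho(b^-1) = [[4, -3], [7, -5]]  ->  [[7, -5], [3, -2]]
... * rho(a) = [[1, -1], [1, 0]]  ->  [[2, -7], [1, -3]]
... * rho(b) = [[-5, 3], [-7, 4]]  ->  [[39, -22], [16, -9]]
... * rho(a) = [[1, -1], [1, 0]]  ->  [[17, -39], [7, -16]]
... * rho(b^-1) = [[4, -3], [7, -5]]  ->  [[-205, 144], [-84, 59]]
... * rho(a^-1) = [[0, 1], [-1, 1]]  ->  [[-144, -61], [-59, -25]]
... * rho(a^-1) = [[0, 1], [-1, 1]]  ->  [[61, -205], [25, -84]]
... * rho(b^-1) = [[4, -3], [7, -5]]  ->  [[-1191, 842], [-488, 345]]
... * rho(a^-1) = [[0, 1], [-1, 1]]  ->  [[-842, -349], [-345, -143]]
... * rho(a^-1) = [[0, 1], [-1, 1]]  ->  [[349, -1191], [143, -488]]
... * rho(b^-1) = [[4, -3], [7, -5]]  ->  [[-6941, 4908], [-2844, 2011]]
... * rho(a) = [[1, -1], [1, 0]]  ->  [[-2033, 6941], [-833, 2844]]
... * rho(b^-1) = [[4, -3], [7, -5]]  ->  [[40455, -28606], [16576, -11721]]
... * rho(b^-1) = [[4, -3], [7, -5]]  ->  [[-38422, 21665], [-15743, 8877]]
... * rho(b^-1) = [[4, -3], [7, -5]]  ->  [[-2033, 6941], [-833, 2844]]
... * rho(a) = [[1, -1], [1, 0]]  ->  [[4908, 2033], [2011, 833]]
... * rho(b) = [[-5, 3], [-7, 4]]  ->  [[-38771, 22856], [-15886, 9365]]
tr = -38771 + 9365 = -29406

-29406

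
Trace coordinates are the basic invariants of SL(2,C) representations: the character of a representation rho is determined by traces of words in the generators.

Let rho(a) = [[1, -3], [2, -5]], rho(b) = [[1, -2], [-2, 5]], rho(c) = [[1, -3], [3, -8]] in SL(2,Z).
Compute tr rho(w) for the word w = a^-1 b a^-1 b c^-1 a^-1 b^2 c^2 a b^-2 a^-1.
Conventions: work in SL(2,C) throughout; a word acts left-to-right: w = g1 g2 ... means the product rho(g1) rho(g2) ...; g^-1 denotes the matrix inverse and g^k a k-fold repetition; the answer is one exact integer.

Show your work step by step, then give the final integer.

254994

rho(a^-1) = [[-5, 3], [-2, 1]]
... * rho(b) = [[1, -2], [-2, 5]]  ->  [[-11, 25], [-4, 9]]
... * rho(a^-1) = [[-5, 3], [-2, 1]]  ->  [[5, -8], [2, -3]]
... * rho(b) = [[1, -2], [-2, 5]]  ->  [[21, -50], [8, -19]]
... * rho(c^-1) = [[-8, 3], [-3, 1]]  ->  [[-18, 13], [-7, 5]]
... * rho(a^-1) = [[-5, 3], [-2, 1]]  ->  [[64, -41], [25, -16]]
... * rho(b) = [[1, -2], [-2, 5]]  ->  [[146, -333], [57, -130]]
... * rho(b) = [[1, -2], [-2, 5]]  ->  [[812, -1957], [317, -764]]
... * rho(c) = [[1, -3], [3, -8]]  ->  [[-5059, 13220], [-1975, 5161]]
... * rho(c) = [[1, -3], [3, -8]]  ->  [[34601, -90583], [13508, -35363]]
... * rho(a) = [[1, -3], [2, -5]]  ->  [[-146565, 349112], [-57218, 136291]]
... * rho(b^-1) = [[5, 2], [2, 1]]  ->  [[-34601, 55982], [-13508, 21855]]
... * rho(b^-1) = [[5, 2], [2, 1]]  ->  [[-61041, -13220], [-23830, -5161]]
... * rho(a^-1) = [[-5, 3], [-2, 1]]  ->  [[331645, -196343], [129472, -76651]]
tr = 331645 + -76651 = 254994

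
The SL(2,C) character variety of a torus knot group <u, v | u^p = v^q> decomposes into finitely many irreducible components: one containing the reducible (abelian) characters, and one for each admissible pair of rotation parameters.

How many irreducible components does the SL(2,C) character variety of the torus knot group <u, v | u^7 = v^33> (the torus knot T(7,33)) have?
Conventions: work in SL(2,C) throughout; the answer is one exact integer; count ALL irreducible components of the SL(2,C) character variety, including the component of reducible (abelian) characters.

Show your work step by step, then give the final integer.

97

For T(7,33): irreducibility forces the central element u^7 = v^33 to one of +I, -I.
So on each irreducible component the traces are pinned: tr(u) = 2*cos(pi*alpha/7) with 1 <= alpha <= 6, tr(v) = 2*cos(pi*beta/33) with 1 <= beta <= 32.
The two central values (-1)^alpha I and (-1)^beta I must be the same matrix, so alpha and beta share a parity.
count pairs: odd alpha (3 choices) x odd beta (16), plus even alpha (3) x even beta (16): 3*16 + 3*16 = 96.
Total: 96 irreducible-character components + 1 reducible (abelian) component = 97.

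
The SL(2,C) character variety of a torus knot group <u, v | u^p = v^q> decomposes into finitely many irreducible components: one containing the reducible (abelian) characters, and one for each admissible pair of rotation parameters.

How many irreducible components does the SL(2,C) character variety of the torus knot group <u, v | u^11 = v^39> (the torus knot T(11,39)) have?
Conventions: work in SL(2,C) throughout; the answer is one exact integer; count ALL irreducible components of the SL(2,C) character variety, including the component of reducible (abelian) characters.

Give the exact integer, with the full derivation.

For T(11,39): irreducibility forces the central element u^11 = v^39 to one of +I, -I.
This locks tr(u) to 2*cos(pi*alpha/11), alpha in 1..10, and tr(v) to 2*cos(pi*beta/39), beta in 1..38, on each component of irreducible characters.
u^11 = (-1)^alpha I and v^39 = (-1)^beta I must agree, so alpha and beta have equal parity.
Counting: 5 odd alphas x 19 odd betas + 5 even alphas x 19 even betas = 95 + 95 = 190.
Total: 190 irreducible-character components + 1 reducible (abelian) component = 191.

191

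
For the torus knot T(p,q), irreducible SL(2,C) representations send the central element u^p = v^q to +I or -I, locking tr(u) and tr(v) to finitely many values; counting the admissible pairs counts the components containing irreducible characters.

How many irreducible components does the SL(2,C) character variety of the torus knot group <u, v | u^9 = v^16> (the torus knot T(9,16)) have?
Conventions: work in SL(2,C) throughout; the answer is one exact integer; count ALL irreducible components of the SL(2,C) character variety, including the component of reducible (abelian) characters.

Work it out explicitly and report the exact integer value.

61

In the torus knot group T(9,16), u^9 = v^16 is central, so an irreducible representation sends it to +I or -I (Schur).
On an irreducible component, tr(u) is locked at 2*cos(pi*alpha/9) for some alpha in 1..8, and tr(v) at 2*cos(pi*beta/16) for some beta in 1..15.
The two central values (-1)^alpha I and (-1)^beta I must be the same matrix, so alpha and beta share a parity.
Enumerate parity-matched pairs: 4*8 odd-odd plus 4*7 even-even gives 60.
That is 60 components of irreducible characters, and with the reducible (abelian) component the total is 61.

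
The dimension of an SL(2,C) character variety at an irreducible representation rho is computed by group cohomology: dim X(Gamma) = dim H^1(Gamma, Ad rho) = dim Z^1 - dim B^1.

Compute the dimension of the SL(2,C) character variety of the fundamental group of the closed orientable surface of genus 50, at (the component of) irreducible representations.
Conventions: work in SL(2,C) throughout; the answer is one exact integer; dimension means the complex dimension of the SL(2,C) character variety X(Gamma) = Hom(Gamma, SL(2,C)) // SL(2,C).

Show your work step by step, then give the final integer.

The genus-50 surface group: 2g = 100 generators, one relator prod [a_i, b_i].
Before the relator condition, cocycle space has dim 3*100 = 300.
d_2 is surjective at irreducible rho (its cokernel H^2 is dual to H^0 = 0), so dim Z^1 = 300 - 3 = 297.
As always at irreducible rho, dim B^1 = 3.
dim X = dim H^1 = 297 - 3 = 294.

294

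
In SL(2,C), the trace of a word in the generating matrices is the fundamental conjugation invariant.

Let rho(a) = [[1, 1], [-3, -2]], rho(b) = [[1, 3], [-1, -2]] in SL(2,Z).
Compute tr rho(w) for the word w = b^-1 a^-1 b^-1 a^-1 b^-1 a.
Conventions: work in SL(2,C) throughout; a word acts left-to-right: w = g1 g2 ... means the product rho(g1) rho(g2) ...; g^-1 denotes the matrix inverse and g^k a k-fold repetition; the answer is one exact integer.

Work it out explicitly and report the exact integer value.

rho(b^-1) = [[-2, -3], [1, 1]]
... * rho(a^-1) = [[-2, -1], [3, 1]]  ->  [[-5, -1], [1, 0]]
... * rho(b^-1) = [[-2, -3], [1, 1]]  ->  [[9, 14], [-2, -3]]
... * rho(a^-1) = [[-2, -1], [3, 1]]  ->  [[24, 5], [-5, -1]]
... * rho(b^-1) = [[-2, -3], [1, 1]]  ->  [[-43, -67], [9, 14]]
... * rho(a) = [[1, 1], [-3, -2]]  ->  [[158, 91], [-33, -19]]
tr = 158 + -19 = 139

139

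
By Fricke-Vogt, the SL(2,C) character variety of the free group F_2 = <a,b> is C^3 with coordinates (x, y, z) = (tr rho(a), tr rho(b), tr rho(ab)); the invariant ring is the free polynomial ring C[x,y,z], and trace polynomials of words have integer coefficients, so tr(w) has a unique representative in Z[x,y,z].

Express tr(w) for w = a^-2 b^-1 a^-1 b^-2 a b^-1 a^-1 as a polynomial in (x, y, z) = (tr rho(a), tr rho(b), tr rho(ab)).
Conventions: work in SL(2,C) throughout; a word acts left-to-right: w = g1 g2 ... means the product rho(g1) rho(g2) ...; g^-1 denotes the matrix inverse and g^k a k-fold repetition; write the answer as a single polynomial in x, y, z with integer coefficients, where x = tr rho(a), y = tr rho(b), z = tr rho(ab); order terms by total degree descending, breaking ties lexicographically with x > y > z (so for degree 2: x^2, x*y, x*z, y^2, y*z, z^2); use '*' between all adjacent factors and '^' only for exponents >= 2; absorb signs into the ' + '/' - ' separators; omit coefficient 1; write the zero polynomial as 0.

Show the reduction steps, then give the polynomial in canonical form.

x^3*y^2*z^2 - x^4*y*z - x^2*y^3*z - x^2*y*z^3 + 3*x^2*y*z + y*z^3 + x^3 + x*y^2 - 2*y*z - 3*x

tr(a b^-1) = tr(a) * tr(b) - tr(a b) = x*y - z
tr(b^-1 a b^-1) = tr(a b^-1) * tr(b) - tr(a) = x*y^2 - y*z - x
so tr(a^2) = tr(a) * tr(a) - tr(1) = x^2 - 2
reduce: tr(a^2 b) = tr(a) * tr(b a) - tr(b) = x*z - y
tr(a b^-1 a) = tr(a^2) * tr(b) - tr(a^2 b) = x^2*y - x*z - y
tr(a b a b) = tr(b a) * tr(b a) - tr(1) = z^2 - 2
reduce: tr(a b^-1 a b) = tr(a b a) * tr(b) - tr(a b a b) = x*y*z - y^2 - z^2 + 2
so tr(b^-1 a b^-1 a) = tr(a b^-1 a) * tr(b) - tr(a b^-1 a b) = x^2*y^2 - 2*x*y*z + z^2 - 2
tr(a^-1 b^-1 a b^-1) = tr(b^-1 a b^-1) * tr(a) - tr(b^-1 a b^-1 a) = x*y*z - x^2 - z^2 + 2
reduce: tr(b^-1 a b^-1 a^-2) = tr(a^-1 b^-1 a b^-1) * tr(a) - tr(a^-1 b^-1 a b^-1 a) = x^2*y*z - x^3 - x*y^2 - x*z^2 + y*z + 3*x
tr(a^-1 b^-1 a b^-1 a^-2) = tr(b^-1 a b^-1 a^-2) * tr(a) - tr(b^-1 a b^-1 a^-1) = x^3*y*z - x^4 - x^2*y^2 - x^2*z^2 + 4*x^2 + z^2 - 2
tr(b a^2 b) = tr(b) * tr(a^2 b) - tr(a^2) = x*y*z - x^2 - y^2 + 2
tr(a^-2 b a^2 b) = tr(b a^2 b a^-1) * tr(a) - tr(b a^2 b) = x^3*y*z - x^4 - x^2*y^2 - x^2*z^2 + 4*x^2 + y^2 - 2
reduce: tr(a b^-1 a^-2 b a) = tr(a^-2 b a^2) * tr(b) - tr(a^-2 b a^2 b) = -x^3*y*z + x^4 + x^2*y^2 + x^2*z^2 - 4*x^2 + 2
tr(b a b) = tr(b) * tr(a b) - tr(a) = y*z - x
tr(a b a b a) = tr(a) * tr(b a b a) - tr(b a b) = x*z^2 - y*z - x
so tr(a b a b a b) = tr(a b) * tr(a b a b) - tr(a^-1 b^-1) = z^3 - 3*z
reduce: tr(b a b a b^-1 a) = tr(a b a b a) * tr(b) - tr(a b a b a b) = x*y*z^2 - y^2*z - z^3 - x*y + 3*z
tr(b a b a b^-1 a^-1) = tr(b a b a b^-1) * tr(a) - tr(b a b a b^-1 a) = -x*y*z^2 + x^2*z + y^2*z + z^3 - 3*z
reduce: tr(a b^-1 a^-2 b a b) = tr(b a b a b^-1 a^-1) * tr(a) - tr(b a b a b^-1) = -x^2*y*z^2 + x^3*z + x*y^2*z + x*z^3 - 4*x*z + y
reduce: tr(b^-1 a b^-1 a^-2 b a) = tr(a b^-1 a^-2 b a) * tr(b) - tr(a b^-1 a^-2 b a b) = -x^3*y^2*z + x^4*y + x^2*y^3 + 2*x^2*y*z^2 - x^3*z - x*y^2*z - x*z^3 - 4*x^2*y + 4*x*z + y
reduce: tr(a^-1 b^-1 a b^-1 a^-2 b) = tr(b^-1 a b^-1 a^-2 b) * tr(a) - tr(b^-1 a b^-1 a^-2 b a) = x^3*y^2*z - x^4*y - x^2*y^3 - 2*x^2*y*z^2 + x^3*z + x*y^2*z + x*z^3 + 4*x^2*y - 3*x*z - y
tr(a^-2 b^-1 a^-1 b^-1 a b^-1) = tr(a^-1 b^-1 a b^-1 a^-2) * tr(b) - tr(a^-1 b^-1 a b^-1 a^-2 b) = x^2*y*z^2 - x^3*z - x*y^2*z - x*z^3 + y*z^2 + 3*x*z - y
so tr(a^-1 b^-1 a^-1 b^-1 a b^-1) = tr(a^-1 b^-1 a^-1 b^-1 a) * tr(b) - tr(a^-1 b^-1 a^-1 b^-1 a b) = x*y*z^2 - x^2*z - z^3 - x*y + 3*z
reduce: tr(b^-1 a b^-1 a^-3 b^-1 a^-1) = tr(a^-2 b^-1 a^-1 b^-1 a b^-1) * tr(a) - tr(a^-2 b^-1 a^-1 b^-1 a b^-1 a) = x^3*y*z^2 - x^4*z - x^2*y^2*z - x^2*z^3 + 4*x^2*z + z^3 - 3*z
tr(b^-1 a^-3 b^-1) = tr(a^-2 b^-2) * tr(a) - tr(a^-2 b^-2 a) = x^2*y*z - x^3 - x*y^2 - y*z + 3*x
tr(a^-2 b^-1 a^-1 b^-2 a b^-1 a^-1) = tr(b^-1 a b^-1 a^-3 b^-1 a^-1) * tr(b) - tr(b^-1 a b^-1 a^-3 b^-1 a^-1 b) = x^3*y^2*z^2 - x^4*y*z - x^2*y^3*z - x^2*y*z^3 + 3*x^2*y*z + y*z^3 + x^3 + x*y^2 - 2*y*z - 3*x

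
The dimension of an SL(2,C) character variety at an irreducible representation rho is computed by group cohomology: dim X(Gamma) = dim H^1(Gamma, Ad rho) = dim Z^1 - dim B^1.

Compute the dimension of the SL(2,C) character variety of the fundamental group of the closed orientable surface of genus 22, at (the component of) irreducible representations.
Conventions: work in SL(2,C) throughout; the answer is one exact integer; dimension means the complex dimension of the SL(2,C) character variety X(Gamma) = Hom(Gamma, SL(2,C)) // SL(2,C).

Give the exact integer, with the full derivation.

126

The genus-22 surface group: 2g = 44 generators, one relator prod [a_i, b_i].
Unconstrained cocycle data is one sl_2 vector per generator (132 dimensions), cut by the relator condition d_2(z) = 0.
At an irreducible rho, H^2 = coker(d_2) vanishes (Poincare duality: H^2 is dual to H^0 = invariants = 0), so d_2 is surjective onto sl_2 and dim Z^1 = 132 - 3 = 129.
As always at irreducible rho, dim B^1 = 3.
Hence dim X = 129 - 3 = 126.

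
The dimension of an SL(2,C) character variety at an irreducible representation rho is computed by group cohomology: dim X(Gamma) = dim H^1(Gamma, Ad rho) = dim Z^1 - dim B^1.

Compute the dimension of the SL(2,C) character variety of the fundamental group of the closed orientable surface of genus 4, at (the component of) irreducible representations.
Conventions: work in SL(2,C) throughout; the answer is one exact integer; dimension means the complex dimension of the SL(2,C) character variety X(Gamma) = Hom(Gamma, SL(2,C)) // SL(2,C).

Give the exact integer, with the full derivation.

pi_1 of the closed genus-4 surface has 8 generators bound by the single product-of-commutators relator.
A cocycle assigns one sl_2 vector per generator subject to the relator condition d_2(z) = 0: dim of the unconstrained space is 3*2g = 24.
H^2 = coker(d_2) is dual to H^0 = 0 at irreducible rho (Poincare duality), so d_2 is onto: dim Z^1 = 21.
As always at irreducible rho, dim B^1 = 3.
dim X = dim H^1 = 21 - 3 = 18.

18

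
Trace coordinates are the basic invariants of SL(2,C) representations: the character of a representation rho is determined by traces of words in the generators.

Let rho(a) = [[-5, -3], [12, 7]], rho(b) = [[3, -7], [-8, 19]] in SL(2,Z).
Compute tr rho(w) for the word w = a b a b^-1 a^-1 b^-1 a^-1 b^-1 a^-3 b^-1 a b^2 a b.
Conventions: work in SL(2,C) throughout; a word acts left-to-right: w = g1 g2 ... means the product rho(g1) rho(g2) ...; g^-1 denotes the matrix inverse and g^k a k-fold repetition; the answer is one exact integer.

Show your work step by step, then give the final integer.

-41837945281054

rho(a) = [[-5, -3], [12, 7]]
... * rho(b) = [[3, -7], [-8, 19]]  ->  [[9, -22], [-20, 49]]
... * rho(a) = [[-5, -3], [12, 7]]  ->  [[-309, -181], [688, 403]]
... * rho(b^-1) = [[19, 7], [8, 3]]  ->  [[-7319, -2706], [16296, 6025]]
... * rho(a^-1) = [[7, 3], [-12, -5]]  ->  [[-18761, -8427], [41772, 18763]]
... * rho(b^-1) = [[19, 7], [8, 3]]  ->  [[-423875, -156608], [943772, 348693]]
... * rho(a^-1) = [[7, 3], [-12, -5]]  ->  [[-1087829, -488585], [2422088, 1087851]]
... * rho(b^-1) = [[19, 7], [8, 3]]  ->  [[-24577431, -9080558], [54722480, 20218169]]
... * rho(a^-1) = [[7, 3], [-12, -5]]  ->  [[-63075321, -28329503], [140439332, 63076595]]
... * rho(a^-1) = [[7, 3], [-12, -5]]  ->  [[-101573211, -47578448], [226156184, 105935021]]
... * rho(a^-1) = [[7, 3], [-12, -5]]  ->  [[-140071101, -66827393], [311873036, 148793447]]
... * rho(b^-1) = [[19, 7], [8, 3]]  ->  [[-3195970063, -1180979886], [7115935260, 2629491593]]
... * rho(a) = [[-5, -3], [12, 7]]  ->  [[1808091683, 1321050987], [-4025777184, -2941364629]]
... * rho(b) = [[3, -7], [-8, 19]]  ->  [[-5144132847, 12443326972], [11453585480, -27705487663]]
... * rho(b) = [[3, -7], [-8, 19]]  ->  [[-114979014317, 272432142397], [256004657744, -606579363957]]
... * rho(a) = [[-5, -3], [12, 7]]  ->  [[3844080780349, 2251962039730], [-8558975656204, -5014069520931]]
... * rho(b) = [[3, -7], [-8, 19]]  ->  [[-6483453976793, 15878713292427], [14435629198836, -35354491304261]]
tr = -6483453976793 + -35354491304261 = -41837945281054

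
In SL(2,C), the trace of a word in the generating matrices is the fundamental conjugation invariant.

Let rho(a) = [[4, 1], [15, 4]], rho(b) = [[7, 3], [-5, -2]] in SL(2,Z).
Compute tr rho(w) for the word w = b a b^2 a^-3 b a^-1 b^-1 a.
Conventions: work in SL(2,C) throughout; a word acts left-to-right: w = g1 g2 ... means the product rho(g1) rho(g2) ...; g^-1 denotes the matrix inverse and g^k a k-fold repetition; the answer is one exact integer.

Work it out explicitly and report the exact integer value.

-500942245

rho(b) = [[7, 3], [-5, -2]]
... * rho(a) = [[4, 1], [15, 4]]  ->  [[73, 19], [-50, -13]]
... * rho(b) = [[7, 3], [-5, -2]]  ->  [[416, 181], [-285, -124]]
... * rho(b) = [[7, 3], [-5, -2]]  ->  [[2007, 886], [-1375, -607]]
... * rho(a^-1) = [[4, -1], [-15, 4]]  ->  [[-5262, 1537], [3605, -1053]]
... * rho(a^-1) = [[4, -1], [-15, 4]]  ->  [[-44103, 11410], [30215, -7817]]
... * rho(a^-1) = [[4, -1], [-15, 4]]  ->  [[-347562, 89743], [238115, -61483]]
... * rho(b) = [[7, 3], [-5, -2]]  ->  [[-2881649, -1222172], [1974220, 837311]]
... * rho(a^-1) = [[4, -1], [-15, 4]]  ->  [[6805984, -2007039], [-4662785, 1375024]]
... * rho(b^-1) = [[-2, -3], [5, 7]]  ->  [[-23647163, -34467225], [16200690, 23613523]]
... * rho(a) = [[4, 1], [15, 4]]  ->  [[-611597027, -161516063], [419005605, 110654782]]
tr = -611597027 + 110654782 = -500942245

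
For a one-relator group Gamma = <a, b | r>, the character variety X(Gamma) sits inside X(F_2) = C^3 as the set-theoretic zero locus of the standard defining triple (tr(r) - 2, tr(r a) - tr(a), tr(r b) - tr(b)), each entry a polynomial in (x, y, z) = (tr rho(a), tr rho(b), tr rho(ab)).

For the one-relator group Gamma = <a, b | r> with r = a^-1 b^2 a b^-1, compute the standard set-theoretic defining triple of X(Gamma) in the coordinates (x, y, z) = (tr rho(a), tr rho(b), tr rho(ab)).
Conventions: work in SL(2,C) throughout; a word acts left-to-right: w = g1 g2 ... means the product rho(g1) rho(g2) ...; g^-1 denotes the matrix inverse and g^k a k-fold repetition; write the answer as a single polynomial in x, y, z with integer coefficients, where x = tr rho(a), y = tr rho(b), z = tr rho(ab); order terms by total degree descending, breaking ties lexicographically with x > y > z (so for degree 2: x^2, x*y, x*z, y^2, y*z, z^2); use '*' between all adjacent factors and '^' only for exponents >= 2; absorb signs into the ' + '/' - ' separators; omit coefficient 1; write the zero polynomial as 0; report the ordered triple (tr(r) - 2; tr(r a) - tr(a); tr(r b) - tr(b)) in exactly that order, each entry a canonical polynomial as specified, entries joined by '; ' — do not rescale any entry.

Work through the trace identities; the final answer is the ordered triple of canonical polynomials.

use: tr(b^2) = tr(b) * tr(b) - tr(1) = y^2 - 2
tr(b a b) = tr(b) * tr(a b) - tr(a) = y*z - x
tr(b^2 a b) = tr(b) * tr(b a b) - tr(b a) = y^2*z - x*y - z
tr(a b a b) = tr(a b) * tr(a b) - tr(1) = z^2 - 2
tr(a b a) = tr(a) * tr(b a) - tr(b) = x*z - y
use: tr(b^2 a b a) = tr(b) * tr(a b a b) - tr(a b a) = y*z^2 - x*z - y
tr(a^-1 b^2 a b) = tr(b^2 a b) * tr(a) - tr(b^2 a b a) = x*y^2*z - x^2*y - y*z^2 + y
tr(a^-1 b^2 a b^-1) = tr(a^-1 b^2 a) * tr(b) - tr(a^-1 b^2 a b) = -x*y^2*z + x^2*y + y^3 + y*z^2 - 3*y
assemble the triple (tr(r) - 2; tr(r a) - x; tr(r b) - y)

-x*y^2*z + x^2*y + y^3 + y*z^2 - 3*y - 2; -x + z; y^2 - y - 2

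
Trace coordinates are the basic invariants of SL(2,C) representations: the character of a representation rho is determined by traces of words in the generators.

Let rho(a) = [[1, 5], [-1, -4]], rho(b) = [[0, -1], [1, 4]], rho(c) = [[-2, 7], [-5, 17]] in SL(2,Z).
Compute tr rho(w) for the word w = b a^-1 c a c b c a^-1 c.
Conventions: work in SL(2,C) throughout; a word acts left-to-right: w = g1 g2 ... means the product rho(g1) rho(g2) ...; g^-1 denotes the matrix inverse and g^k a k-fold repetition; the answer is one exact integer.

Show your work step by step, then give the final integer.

4670395

rho(b) = [[0, -1], [1, 4]]
... * rho(a^-1) = [[-4, -5], [1, 1]]  ->  [[-1, -1], [0, -1]]
... * rho(c) = [[-2, 7], [-5, 17]]  ->  [[7, -24], [5, -17]]
... * rho(a) = [[1, 5], [-1, -4]]  ->  [[31, 131], [22, 93]]
... * rho(c) = [[-2, 7], [-5, 17]]  ->  [[-717, 2444], [-509, 1735]]
... * rho(b) = [[0, -1], [1, 4]]  ->  [[2444, 10493], [1735, 7449]]
... * rho(c) = [[-2, 7], [-5, 17]]  ->  [[-57353, 195489], [-40715, 138778]]
... * rho(a^-1) = [[-4, -5], [1, 1]]  ->  [[424901, 482254], [301638, 342353]]
... * rho(c) = [[-2, 7], [-5, 17]]  ->  [[-3261072, 11172625], [-2315041, 7931467]]
tr = -3261072 + 7931467 = 4670395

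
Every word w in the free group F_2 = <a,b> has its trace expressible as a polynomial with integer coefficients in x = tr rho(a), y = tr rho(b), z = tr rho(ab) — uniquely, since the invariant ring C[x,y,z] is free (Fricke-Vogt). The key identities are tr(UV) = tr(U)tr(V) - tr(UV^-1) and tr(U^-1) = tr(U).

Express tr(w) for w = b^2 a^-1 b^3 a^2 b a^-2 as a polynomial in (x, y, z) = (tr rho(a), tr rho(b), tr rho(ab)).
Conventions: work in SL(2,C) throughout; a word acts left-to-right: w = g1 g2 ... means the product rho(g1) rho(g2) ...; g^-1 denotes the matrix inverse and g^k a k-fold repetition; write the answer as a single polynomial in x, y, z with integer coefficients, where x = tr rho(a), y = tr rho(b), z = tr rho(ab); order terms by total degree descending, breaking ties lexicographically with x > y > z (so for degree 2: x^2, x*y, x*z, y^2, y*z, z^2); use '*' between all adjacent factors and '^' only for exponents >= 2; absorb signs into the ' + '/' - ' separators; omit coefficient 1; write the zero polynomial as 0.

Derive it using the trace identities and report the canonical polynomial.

x^4*y^5*z - x^5*y^4 - x^3*y^6 - 2*x^3*y^4*z^2 - x^4*y^3*z + x^2*y^5*z + x^2*y^3*z^3 + 2*x^5*y^2 + 6*x^3*y^4 + 3*x^3*y^2*z^2 + x*y^6 - 5*x^2*y^3*z - x^2*y*z^3 - y^5*z - x^5 - 9*x^3*y^2 - x^3*z^2 - 5*x*y^4 + 3*x^2*y*z + 4*y^3*z + 5*x^3 + 7*x*y^2 + x*z^2 - 3*y*z - 5*x

tr(a^2 b) = tr(a) tr(b a) - tr(b)  (reduce the a square) = x*z - y
tr(a^2) = tr(a) tr(a) - tr(1)  (reduce the a square) = x^2 - 2
tr(a^2 b^2) = tr(b) tr(a^2 b) - tr(a^2)  (reduce the b square) = x*y*z - x^2 - y^2 + 2
tr(b^2 a^2 b) = tr(b) tr(a^2 b^2) - tr(a^2 b)  (reduce the b square) = x*y^2*z - x^2*y - y^3 - x*z + 3*y
tr(a^2 b^4) = tr(b) tr(b^2 a^2 b) - tr(b^2 a^2)  (reduce the b square) = x*y^3*z - x^2*y^2 - y^4 - 2*x*y*z + x^2 + 4*y^2 - 2
tr(a^2 b^5) = tr(b) tr(a^2 b^4) - tr(a^2 b^3)  (reduce the b square) = x*y^4*z - x^2*y^3 - y^5 - 3*x*y^2*z + 2*x^2*y + 5*y^3 + x*z - 5*y
tr(b^5 a^2 b) = tr(b) tr(a^2 b^5) - tr(a^2 b^4)  (reduce the b square) = x*y^5*z - x^2*y^4 - y^6 - 4*x*y^3*z + 3*x^2*y^2 + 6*y^4 + 3*x*y*z - x^2 - 9*y^2 + 2
tr(b a b a) = tr(a b) tr(a b) - tr(1)  (split on a) = z^2 - 2
tr(b a b) = tr(b) tr(a b) - tr(a)  (reduce the b square) = y*z - x
tr(a^2 b a b) = tr(a) tr(b a b a) - tr(b a b)  (reduce the a square) = x*z^2 - y*z - x
tr(a^2 b a) = tr(a) tr(a b a) - tr(a b)  (reduce the a square) = x^2*z - x*y - z
tr(a^2 b a b^2) = tr(b) tr(a^2 b a b) - tr(a^2 b a)  (reduce the b square) = x*y*z^2 - x^2*z - y^2*z + z
tr(a^2 b a b^3) = tr(b) tr(a^2 b a b^2) - tr(a^2 b a b)  (reduce the b square) = x*y^2*z^2 - x^2*y*z - y^3*z - x*z^2 + 2*y*z + x
tr(b a^2 b a b^3) = tr(b) tr(a^2 b a b^3) - tr(a^2 b a b^2)  (reduce the b square) = x*y^3*z^2 - x^2*y^2*z - y^4*z - 2*x*y*z^2 + x^2*z + 3*y^2*z + x*y - z
tr(b^5 a^2 b a) = tr(b) tr(b a^2 b a b^3) - tr(b a^2 b a b^2)  (reduce the b square) = x*y^4*z^2 - x^2*y^3*z - y^5*z - 3*x*y^2*z^2 + 2*x^2*y*z + 4*y^3*z + x*y^2 + x*z^2 - 3*y*z - x
tr(b^3 a^2 b a^-1 b^2) = tr(b^5 a^2 b) tr(a) - tr(b^5 a^2 b a)  (eliminate a^-1) = x^2*y^5*z - x^3*y^4 - x*y^6 - x*y^4*z^2 - 3*x^2*y^3*z + y^5*z + 3*x^3*y^2 + 6*x*y^4 + 3*x*y^2*z^2 + x^2*y*z - 4*y^3*z - x^3 - 10*x*y^2 - x*z^2 + 3*y*z + 3*x
tr(b a b a b) = tr(b) tr(a b a b) - tr(a b a)  (reduce the b square) = y*z^2 - x*z - y
tr(a b^3 a b) = tr(b) tr(b a b a b) - tr(b a b a)  (reduce the b square) = y^2*z^2 - x*y*z - y^2 - z^2 + 2
tr(b a b^3 a b) = tr(b) tr(a b^3 a b) - tr(a b^3 a)  (reduce the b square) = y^3*z^2 - 2*x*y^2*z + x^2*y - y*z^2 + x*z - y
tr(b^3 a b^3 a) = tr(b) tr(b a b^3 a b) - tr(b a b^3 a)  (reduce the b square) = y^4*z^2 - 2*x*y^3*z + x^2*y^2 - 2*y^2*z^2 + 2*x*y*z + z^2 - 2
tr(a b^3) = tr(b) tr(a b^2) - tr(a b)  (reduce the b square) = y^2*z - x*y - z
tr(b^3 a b) = tr(b) tr(a b^3) - tr(a b^2)  (reduce the b square) = y^3*z - x*y^2 - 2*y*z + x
tr(a b^5) = tr(b) tr(b^3 a b) - tr(b^3 a)  (reduce the b square) = y^4*z - x*y^3 - 3*y^2*z + 2*x*y + z
tr(b^3 a b^3) = tr(b) tr(a b^5) - tr(a b^4)  (reduce the b square) = y^5*z - x*y^4 - 4*y^3*z + 3*x*y^2 + 3*y*z - x
tr(b^2 a b^3 a^2 b) = tr(a) tr(b^3 a b^3 a) - tr(b^3 a b^3)  (reduce the a square) = x*y^4*z^2 - 2*x^2*y^3*z - y^5*z + x^3*y^2 + x*y^4 - 2*x*y^2*z^2 + 2*x^2*y*z + 4*y^3*z - 3*x*y^2 + x*z^2 - 3*y*z - x
tr(a b a b a b) = tr(b a) tr(b a b a) - tr(b^-1 a^-1)  (split on b) = z^3 - 3*z
tr(a b a b^2 a b) = tr(b) tr(a b a b a b) - tr(a b a b a)  (reduce the b square) = y*z^3 - x*z^2 - 2*y*z + x
tr(b a b^2 a b^2 a) = tr(b) tr(a b a b^2 a b) - tr(a b a b^2 a)  (reduce the b square) = y^2*z^3 - 2*x*y*z^2 + x^2*z - y^2*z + x*y - z
tr(b a^2 b a b^2 a b) = tr(a) tr(b a b^2 a b^2 a) - tr(b a b^2 a b^2)  (reduce the a square) = x*y^2*z^3 - 2*x^2*y*z^2 - y^3*z^2 + x^3*z + x*y^2*z + y*z^2 - 2*x*z + y
tr(b a b^2 a b) = tr(b) tr(a b^2 a b) - tr(a b^2 a)  (reduce the b square) = y^2*z^2 - 2*x*y*z + x^2 - 2
tr(b a^2 b a b^2 a) = tr(a) tr(b a b^2 a b a) - tr(b a b^2 a b)  (reduce the a square) = x*y*z^3 - x^2*z^2 - y^2*z^2 + 2
tr(b^2 a b^3 a^2 b a) = tr(b) tr(b a^2 b a b^2 a b) - tr(b a^2 b a b^2 a)  (reduce the b square) = x*y^3*z^3 - 2*x^2*y^2*z^2 - y^4*z^2 + x^3*y*z + x*y^3*z - x*y*z^3 + x^2*z^2 + 2*y^2*z^2 - 2*x*y*z + y^2 - 2
tr(b^3 a^2 b a^-1 b^2 a) = tr(b^2 a b^3 a^2 b) tr(a) - tr(b^2 a b^3 a^2 b a)  (eliminate a^-1) = x^2*y^4*z^2 - 2*x^3*y^3*z - x*y^5*z - x*y^3*z^3 + x^4*y^2 + x^2*y^4 + y^4*z^2 + x^3*y*z + 3*x*y^3*z + x*y*z^3 - 3*x^2*y^2 - 2*y^2*z^2 - x*y*z - x^2 - y^2 + 2
tr(b^2 a^-1 b^3 a^2 b a^-1) = tr(b^3 a^2 b a^-1 b^2) tr(a) - tr(b^3 a^2 b a^-1 b^2 a)  (eliminate a^-1) = x^3*y^5*z - x^4*y^4 - x^2*y^6 - 2*x^2*y^4*z^2 - x^3*y^3*z + 2*x*y^5*z + x*y^3*z^3 + 2*x^4*y^2 + 5*x^2*y^4 + 3*x^2*y^2*z^2 - y^4*z^2 - 7*x*y^3*z - x*y*z^3 - x^4 - 7*x^2*y^2 - x^2*z^2 + 2*y^2*z^2 + 4*x*y*z + 4*x^2 + y^2 - 2
tr(b^2 a^-1 b^3 a^2 b) = tr(b^3 a^2 b^3) tr(a) - tr(b^3 a^2 b^3 a)  (eliminate a^-1) = x^2*y^5*z - x^3*y^4 - x*y^6 - x*y^4*z^2 - 2*x^2*y^3*z + y^5*z + 2*x^3*y^2 + 5*x*y^4 + 2*x*y^2*z^2 + x^2*y*z - 4*y^3*z - x^3 - 6*x*y^2 - x*z^2 + 3*y*z + 3*x
tr(b^2 a^-1 b^3 a^2 b a^-2) = tr(b^2 a^-1 b^3 a^2 b a^-1) tr(a) - tr(b^2 a^-1 b^3 a^2 b)  (eliminate a^-1) = x^4*y^5*z - x^5*y^4 - x^3*y^6 - 2*x^3*y^4*z^2 - x^4*y^3*z + x^2*y^5*z + x^2*y^3*z^3 + 2*x^5*y^2 + 6*x^3*y^4 + 3*x^3*y^2*z^2 + x*y^6 - 5*x^2*y^3*z - x^2*y*z^3 - y^5*z - x^5 - 9*x^3*y^2 - x^3*z^2 - 5*x*y^4 + 3*x^2*y*z + 4*y^3*z + 5*x^3 + 7*x*y^2 + x*z^2 - 3*y*z - 5*x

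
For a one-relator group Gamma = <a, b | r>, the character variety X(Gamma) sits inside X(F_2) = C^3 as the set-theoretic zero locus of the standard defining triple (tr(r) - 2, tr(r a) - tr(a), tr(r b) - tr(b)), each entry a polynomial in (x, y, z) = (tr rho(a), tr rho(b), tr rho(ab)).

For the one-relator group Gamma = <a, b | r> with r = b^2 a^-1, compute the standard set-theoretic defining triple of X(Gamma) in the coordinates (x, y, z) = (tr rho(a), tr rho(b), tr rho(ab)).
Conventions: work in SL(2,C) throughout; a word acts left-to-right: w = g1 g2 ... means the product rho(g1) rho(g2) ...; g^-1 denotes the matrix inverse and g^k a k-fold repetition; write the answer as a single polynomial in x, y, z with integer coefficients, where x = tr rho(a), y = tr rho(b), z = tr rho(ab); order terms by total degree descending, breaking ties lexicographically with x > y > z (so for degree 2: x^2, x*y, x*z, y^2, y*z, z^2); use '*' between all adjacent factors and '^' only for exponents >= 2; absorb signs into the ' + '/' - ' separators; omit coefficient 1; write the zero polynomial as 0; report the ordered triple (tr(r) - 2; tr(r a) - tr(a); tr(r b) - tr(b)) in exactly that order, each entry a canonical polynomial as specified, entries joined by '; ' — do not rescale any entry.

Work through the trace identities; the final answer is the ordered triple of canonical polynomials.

x*y^2 - y*z - x - 2; y^2 - x - 2; x*y^3 - y^2*z - 2*x*y - y + z

tr(b^2) = tr(b) tr(b) - tr(1)  (reduce the b square) = y^2 - 2
tr(b^2 a) = tr(b) tr(a b) - tr(a)  (reduce the b square) = y*z - x
tr(b^2 a^-1) = tr(b^2) tr(a) - tr(b^2 a)  (eliminate a^-1) = x*y^2 - y*z - x
tr(b^3) = tr(b) tr(b^2) - tr(b)   [square of b] = y^3 - 3*y
tr(b^3 a) = tr(b) tr(a b^2) - tr(a b)   [square of b] = y^2*z - x*y - z
tr(b^2 a^-1 b) = tr(b^3) tr(a) - tr(b^3 a)   [inverse elimination on a] = x*y^3 - y^2*z - 2*x*y + z
assemble the triple (tr(r) - 2; tr(r a) - x; tr(r b) - y)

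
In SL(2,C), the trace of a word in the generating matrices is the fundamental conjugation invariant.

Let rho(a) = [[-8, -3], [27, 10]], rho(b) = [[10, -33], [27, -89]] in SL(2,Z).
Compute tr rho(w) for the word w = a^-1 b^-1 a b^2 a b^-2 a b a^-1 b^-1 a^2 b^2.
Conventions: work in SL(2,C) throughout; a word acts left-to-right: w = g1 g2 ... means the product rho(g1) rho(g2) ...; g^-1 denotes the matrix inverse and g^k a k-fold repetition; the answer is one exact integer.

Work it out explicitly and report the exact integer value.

41227802516887192725619178

rho(a^-1) = [[10, 3], [-27, -8]]
... * rho(b^-1) = [[-89, 33], [-27, 10]]  ->  [[-971, 360], [2619, -971]]
... * rho(a) = [[-8, -3], [27, 10]]  ->  [[17488, 6513], [-47169, -17567]]
... * rho(b) = [[10, -33], [27, -89]]  ->  [[350731, -1156761], [-945999, 3120040]]
... * rho(b) = [[10, -33], [27, -89]]  ->  [[-27725237, 91377606], [74781090, -246465593]]
... * rho(a) = [[-8, -3], [27, 10]]  ->  [[2688997258, 996951771], [-7252819731, -2688999200]]
... * rho(b^-1) = [[-89, 33], [-27, 10]]  ->  [[-266238453779, 98706427224], [718103934459, -266233043123]]
... * rho(b^-1) = [[-89, 33], [-27, 10]]  ->  [[21030148851283, -7798804702467], [-56722958002530, 21035099405917]]
... * rho(a) = [[-8, -3], [27, 10]]  ->  [[-378808917776873, -141078493578519], [1021731347979999, 380519868066760]]
... * rho(b) = [[10, -33], [27, -89]]  ->  [[-7597208504388743, 25056680215125000], [20491349917602510, -67583402741281607]]
... * rho(a^-1) = [[10, 3], [-27, -8]]  ->  [[-752502450852262430, -223245067234166229], [2029665373190628489, 602141271683060386]]
... * rho(b^-1) = [[-89, 33], [-27, 10]]  ->  [[73000334941173844453, -27065031550466322480], [-196898032549408565943, 73000370032121343997]]
... * rho(a) = [[-8, -3], [27, 10]]  ->  [[-1314758531391981462584, -489651320328184758159], [3546194251262544815463, 1320697797969439137799]]
... * rho(a) = [[-8, -3], [27, 10]]  ->  [[-2702517397725136769621, -952237609105903193838], [7289286535074498196869, 2568395225906756931601]]
... * rho(b) = [[10, -33], [27, -89]]  ->  [[-52735589423110753929836, 173932221335354897649075], [142239536450227419121917, -469133630763159807409166]]
... * rho(b) = [[10, -33], [27, -89]]  ->  [[4168814081823474697226665, -13739693247883931011083087], [-11244212666103040608828312, 37058988435063718028392513]]
tr = 4168814081823474697226665 + 37058988435063718028392513 = 41227802516887192725619178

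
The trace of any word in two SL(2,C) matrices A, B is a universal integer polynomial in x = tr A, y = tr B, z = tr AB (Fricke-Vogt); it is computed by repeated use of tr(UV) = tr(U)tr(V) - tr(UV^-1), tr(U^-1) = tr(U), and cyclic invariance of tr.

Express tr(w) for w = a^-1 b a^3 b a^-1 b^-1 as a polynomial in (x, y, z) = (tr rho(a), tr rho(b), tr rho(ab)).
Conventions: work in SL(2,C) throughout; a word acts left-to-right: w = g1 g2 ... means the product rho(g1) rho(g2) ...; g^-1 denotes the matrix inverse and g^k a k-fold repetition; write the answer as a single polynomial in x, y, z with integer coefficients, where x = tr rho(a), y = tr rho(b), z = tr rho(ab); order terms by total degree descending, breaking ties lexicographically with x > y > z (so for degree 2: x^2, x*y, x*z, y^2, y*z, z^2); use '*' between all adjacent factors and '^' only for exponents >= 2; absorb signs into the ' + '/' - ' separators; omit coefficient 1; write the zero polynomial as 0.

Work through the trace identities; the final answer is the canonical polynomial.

x^3*y*z^2 - x^4*z - 2*x^2*y^2*z - x^2*z^3 + x^3*y + x*y^3 + 5*x^2*z + y^2*z + z^3 - 4*x*y - 3*z

tr(b a^2) = tr(a) * tr(b a) - tr(b)   [square of a] = x*z - y
next, tr(a^2 b a) = tr(a) * tr(b a^2) - tr(b a)   [square of a] = x^2*z - x*y - z
next, tr(a^3 b a) = tr(a) * tr(a^2 b a) - tr(a^2 b)   [square of a] = x^3*z - x^2*y - 2*x*z + y
tr(b a b a) = tr(a b) * tr(a b) - tr(1)   [split at a repeated a] = z^2 - 2
and tr(b a b) = tr(b) * tr(a b) - tr(a)   [square of b] = y*z - x
tr(b a b a^2) = tr(a) * tr(b a b a) - tr(b a b)   [square of a] = x*z^2 - y*z - x
and tr(b a^3 b a) = tr(a) * tr(b a b a^2) - tr(b a b a)   [square of a] = x^2*z^2 - x*y*z - x^2 - z^2 + 2
tr(b^2) = tr(b) * tr(b) - tr(1)   [square of b] = y^2 - 2
and tr(b^2 a^2) = tr(a) * tr(b^2 a) - tr(b^2)   [square of a] = x*y*z - x^2 - y^2 + 2
tr(b a^3 b) = tr(a) * tr(b^2 a^2) - tr(b^2 a)   [square of a] = x^2*y*z - x^3 - x*y^2 - y*z + 3*x
tr(a b a^3 b a) = tr(a) * tr(b a^3 b a) - tr(b a^3 b)   [square of a] = x^3*z^2 - 2*x^2*y*z + x*y^2 - x*z^2 + y*z - x
tr(b a b a b a) = tr(a b a b) * tr(a b) - tr(b a)   [split at a repeated a] = z^3 - 3*z
tr(b a b a b) = tr(b) * tr(a b a b) - tr(a b a)   [square of b] = y*z^2 - x*z - y
and tr(a b a b a b a) = tr(a) * tr(b a b a b a) - tr(b a b a b)   [square of a] = x*z^3 - y*z^2 - 2*x*z + y
and tr(a b a^3 b a b) = tr(a) * tr(a b a b a b a) - tr(a b a b a b)   [square of a] = x^2*z^3 - x*y*z^2 - 2*x^2*z - z^3 + x*y + 3*z
next, tr(b a^3 b a b^-1 a) = tr(a b a^3 b a) * tr(b) - tr(a b a^3 b a b)   [inverse elimination on b] = x^3*y*z^2 - 2*x^2*y^2*z - x^2*z^3 + x*y^3 + 2*x^2*z + y^2*z + z^3 - 2*x*y - 3*z
next, tr(b^-1 a^-1 b a^3 b a) = tr(b a^3 b a b^-1) * tr(a) - tr(b a^3 b a b^-1 a)   [inverse elimination on a] = -x^3*y*z^2 + x^4*z + 2*x^2*y^2*z + x^2*z^3 - x^3*y - x*y^3 - 4*x^2*z - y^2*z - z^3 + 3*x*y + 3*z
tr(a^-1 b a^3 b a^-1 b^-1) = tr(b^-1 a^-1 b a^3 b) * tr(a) - tr(b^-1 a^-1 b a^3 b a)   [inverse elimination on a] = x^3*y*z^2 - x^4*z - 2*x^2*y^2*z - x^2*z^3 + x^3*y + x*y^3 + 5*x^2*z + y^2*z + z^3 - 4*x*y - 3*z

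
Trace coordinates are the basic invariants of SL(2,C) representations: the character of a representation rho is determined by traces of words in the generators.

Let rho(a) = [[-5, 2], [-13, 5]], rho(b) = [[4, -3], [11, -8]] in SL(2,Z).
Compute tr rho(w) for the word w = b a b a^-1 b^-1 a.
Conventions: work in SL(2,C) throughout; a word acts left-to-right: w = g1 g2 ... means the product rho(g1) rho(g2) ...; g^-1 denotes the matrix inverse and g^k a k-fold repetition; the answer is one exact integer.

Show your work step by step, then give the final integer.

rho(b) = [[4, -3], [11, -8]]
... * rho(a) = [[-5, 2], [-13, 5]]  ->  [[19, -7], [49, -18]]
... * rho(b) = [[4, -3], [11, -8]]  ->  [[-1, -1], [-2, -3]]
... * rho(a^-1) = [[5, -2], [13, -5]]  ->  [[-18, 7], [-49, 19]]
... * rho(b^-1) = [[-8, 3], [-11, 4]]  ->  [[67, -26], [183, -71]]
... * rho(a) = [[-5, 2], [-13, 5]]  ->  [[3, 4], [8, 11]]
tr = 3 + 11 = 14

14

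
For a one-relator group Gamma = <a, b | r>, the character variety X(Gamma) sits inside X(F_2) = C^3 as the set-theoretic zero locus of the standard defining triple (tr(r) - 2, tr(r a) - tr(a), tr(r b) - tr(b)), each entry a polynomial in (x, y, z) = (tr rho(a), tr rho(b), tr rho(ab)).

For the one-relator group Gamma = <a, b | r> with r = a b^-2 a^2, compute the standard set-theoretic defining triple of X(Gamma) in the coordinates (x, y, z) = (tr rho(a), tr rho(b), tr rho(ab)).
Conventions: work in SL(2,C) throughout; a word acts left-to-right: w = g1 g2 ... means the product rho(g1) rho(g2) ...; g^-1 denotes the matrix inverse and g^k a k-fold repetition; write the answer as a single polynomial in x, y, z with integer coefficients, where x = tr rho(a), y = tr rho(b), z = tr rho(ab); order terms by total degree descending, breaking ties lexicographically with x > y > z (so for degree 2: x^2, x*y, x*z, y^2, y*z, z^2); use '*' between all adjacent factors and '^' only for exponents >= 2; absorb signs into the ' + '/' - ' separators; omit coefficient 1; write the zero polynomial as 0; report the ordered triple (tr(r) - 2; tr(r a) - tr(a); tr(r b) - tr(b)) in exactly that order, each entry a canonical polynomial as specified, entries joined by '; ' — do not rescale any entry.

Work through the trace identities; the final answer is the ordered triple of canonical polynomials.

reduce: trace(a^2) = trace(a)*trace(a) - trace(1)   [square of a] = x^2 - 2
so trace(a^3) = trace(a)*trace(a^2) - trace(a)   [square of a] = x^3 - 3*x
so trace(b a^2) = trace(a)*trace(b a) - trace(b)   [square of a] = x*z - y
trace(a^3 b) = trace(a)*trace(b a^2) - trace(b a)   [square of a] = x^2*z - x*y - z
trace(b^-1 a^3) = trace(a^3)*trace(b) - trace(a^3 b)   [inverse elimination on b] = x^3*y - x^2*z - 2*x*y + z
trace(a b^-2 a^2) = trace(b^-1 a^3)*trace(b) - trace(b^-1 a^3 b)   [inverse elimination on b] = x^3*y^2 - x^2*y*z - x^3 - 2*x*y^2 + y*z + 3*x
trace(a^4) = trace(a)*trace(a^3) - trace(a^2)   [square of a] = x^4 - 4*x^2 + 2
reduce: trace(a^4 b) = trace(a)*trace(b a^3) - trace(b a^2)   [square of a] = x^3*z - x^2*y - 2*x*z + y
trace(a^4 b^-1) = trace(a^4)*trace(b) - trace(a^4 b)   [inverse elimination on b] = x^4*y - x^3*z - 3*x^2*y + 2*x*z + y
trace(a b^-2 a^3) = trace(a^4 b^-1)*trace(b) - trace(a^4)   [inverse elimination on b] = x^4*y^2 - x^3*y*z - x^4 - 3*x^2*y^2 + 2*x*y*z + 4*x^2 + y^2 - 2
trace(b a b a) = trace(b a)*trace(b a) - trace(1)  (split on b) = z^2 - 2
trace(b a b) = trace(b)*trace(a b) - trace(a)  (reduce the b square) = y*z - x
so trace(a^2 b a b) = trace(a)*trace(b a b a) - trace(b a b)  (reduce the a square) = x*z^2 - y*z - x
trace(b^-1 a^2 b a) = trace(a^2 b a)*trace(b) - trace(a^2 b a b)  (eliminate b^-1) = x^2*y*z - x*y^2 - x*z^2 + x
so trace(a b^-2 a^2 b) = trace(b^-1 a^2 b a)*trace(b) - trace(b^-1 a^2 b a b)  (eliminate b^-1) = x^2*y^2*z - x*y^3 - x*y*z^2 - x^2*z + 2*x*y + z
assemble the triple (trace(r) - 2; trace(r a) - x; trace(r b) - y)

x^3*y^2 - x^2*y*z - x^3 - 2*x*y^2 + y*z + 3*x - 2; x^4*y^2 - x^3*y*z - x^4 - 3*x^2*y^2 + 2*x*y*z + 4*x^2 + y^2 - x - 2; x^2*y^2*z - x*y^3 - x*y*z^2 - x^2*z + 2*x*y - y + z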